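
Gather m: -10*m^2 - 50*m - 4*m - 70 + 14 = -10*m^2 - 54*m - 56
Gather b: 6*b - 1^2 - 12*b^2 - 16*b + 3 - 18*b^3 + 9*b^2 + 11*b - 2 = -18*b^3 - 3*b^2 + b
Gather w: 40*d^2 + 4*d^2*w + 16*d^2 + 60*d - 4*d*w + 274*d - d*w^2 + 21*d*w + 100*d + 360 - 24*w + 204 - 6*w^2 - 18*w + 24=56*d^2 + 434*d + w^2*(-d - 6) + w*(4*d^2 + 17*d - 42) + 588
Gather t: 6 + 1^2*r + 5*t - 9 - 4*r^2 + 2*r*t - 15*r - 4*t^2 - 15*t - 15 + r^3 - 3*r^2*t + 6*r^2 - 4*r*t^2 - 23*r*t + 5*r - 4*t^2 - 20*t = r^3 + 2*r^2 - 9*r + t^2*(-4*r - 8) + t*(-3*r^2 - 21*r - 30) - 18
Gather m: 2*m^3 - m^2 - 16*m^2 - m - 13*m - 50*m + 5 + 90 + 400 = 2*m^3 - 17*m^2 - 64*m + 495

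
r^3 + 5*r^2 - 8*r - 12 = (r - 2)*(r + 1)*(r + 6)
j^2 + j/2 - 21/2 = (j - 3)*(j + 7/2)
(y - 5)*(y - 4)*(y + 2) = y^3 - 7*y^2 + 2*y + 40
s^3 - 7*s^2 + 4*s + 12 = (s - 6)*(s - 2)*(s + 1)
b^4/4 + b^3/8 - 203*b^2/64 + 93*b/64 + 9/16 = (b/4 + 1)*(b - 3)*(b - 3/4)*(b + 1/4)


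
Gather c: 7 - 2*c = 7 - 2*c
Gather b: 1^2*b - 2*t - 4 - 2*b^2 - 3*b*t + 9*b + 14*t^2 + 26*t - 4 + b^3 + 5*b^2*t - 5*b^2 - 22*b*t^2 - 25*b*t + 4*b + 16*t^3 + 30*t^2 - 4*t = b^3 + b^2*(5*t - 7) + b*(-22*t^2 - 28*t + 14) + 16*t^3 + 44*t^2 + 20*t - 8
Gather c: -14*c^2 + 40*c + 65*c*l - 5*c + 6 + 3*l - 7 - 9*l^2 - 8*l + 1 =-14*c^2 + c*(65*l + 35) - 9*l^2 - 5*l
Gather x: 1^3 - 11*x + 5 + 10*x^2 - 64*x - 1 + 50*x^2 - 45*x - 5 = 60*x^2 - 120*x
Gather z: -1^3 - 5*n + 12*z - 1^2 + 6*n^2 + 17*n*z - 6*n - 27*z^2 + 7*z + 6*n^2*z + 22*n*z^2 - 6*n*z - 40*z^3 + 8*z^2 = 6*n^2 - 11*n - 40*z^3 + z^2*(22*n - 19) + z*(6*n^2 + 11*n + 19) - 2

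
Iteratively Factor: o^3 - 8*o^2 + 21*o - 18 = (o - 3)*(o^2 - 5*o + 6) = (o - 3)^2*(o - 2)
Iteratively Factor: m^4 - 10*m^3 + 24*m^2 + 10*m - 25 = (m - 1)*(m^3 - 9*m^2 + 15*m + 25) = (m - 5)*(m - 1)*(m^2 - 4*m - 5) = (m - 5)^2*(m - 1)*(m + 1)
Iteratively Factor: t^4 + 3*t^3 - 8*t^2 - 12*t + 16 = (t - 1)*(t^3 + 4*t^2 - 4*t - 16) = (t - 1)*(t + 4)*(t^2 - 4) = (t - 2)*(t - 1)*(t + 4)*(t + 2)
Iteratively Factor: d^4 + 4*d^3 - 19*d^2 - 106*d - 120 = (d + 4)*(d^3 - 19*d - 30) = (d + 2)*(d + 4)*(d^2 - 2*d - 15) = (d - 5)*(d + 2)*(d + 4)*(d + 3)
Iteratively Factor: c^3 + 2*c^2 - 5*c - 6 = (c + 1)*(c^2 + c - 6) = (c + 1)*(c + 3)*(c - 2)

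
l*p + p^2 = p*(l + p)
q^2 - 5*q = q*(q - 5)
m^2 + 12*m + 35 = (m + 5)*(m + 7)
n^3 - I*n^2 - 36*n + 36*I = (n - 6)*(n + 6)*(n - I)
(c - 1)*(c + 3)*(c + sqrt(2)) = c^3 + sqrt(2)*c^2 + 2*c^2 - 3*c + 2*sqrt(2)*c - 3*sqrt(2)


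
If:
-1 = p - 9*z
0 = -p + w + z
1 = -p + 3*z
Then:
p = -1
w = -1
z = 0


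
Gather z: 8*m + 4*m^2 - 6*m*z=4*m^2 - 6*m*z + 8*m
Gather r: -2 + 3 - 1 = 0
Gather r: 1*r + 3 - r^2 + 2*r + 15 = -r^2 + 3*r + 18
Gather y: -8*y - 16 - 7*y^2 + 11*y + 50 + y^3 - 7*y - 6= y^3 - 7*y^2 - 4*y + 28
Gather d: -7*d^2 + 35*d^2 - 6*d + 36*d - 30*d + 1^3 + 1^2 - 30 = 28*d^2 - 28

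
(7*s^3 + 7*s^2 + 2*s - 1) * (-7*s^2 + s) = -49*s^5 - 42*s^4 - 7*s^3 + 9*s^2 - s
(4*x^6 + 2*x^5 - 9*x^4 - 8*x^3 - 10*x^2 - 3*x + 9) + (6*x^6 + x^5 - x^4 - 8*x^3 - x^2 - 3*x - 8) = 10*x^6 + 3*x^5 - 10*x^4 - 16*x^3 - 11*x^2 - 6*x + 1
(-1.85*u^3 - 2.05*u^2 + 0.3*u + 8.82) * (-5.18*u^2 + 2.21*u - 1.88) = 9.583*u^5 + 6.5305*u^4 - 2.6065*u^3 - 41.1706*u^2 + 18.9282*u - 16.5816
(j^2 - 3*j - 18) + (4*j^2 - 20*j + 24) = 5*j^2 - 23*j + 6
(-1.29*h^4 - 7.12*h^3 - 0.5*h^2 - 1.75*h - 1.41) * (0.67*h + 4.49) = -0.8643*h^5 - 10.5625*h^4 - 32.3038*h^3 - 3.4175*h^2 - 8.8022*h - 6.3309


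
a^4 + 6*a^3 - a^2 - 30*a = a*(a - 2)*(a + 3)*(a + 5)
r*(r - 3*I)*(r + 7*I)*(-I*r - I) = -I*r^4 + 4*r^3 - I*r^3 + 4*r^2 - 21*I*r^2 - 21*I*r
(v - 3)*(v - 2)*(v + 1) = v^3 - 4*v^2 + v + 6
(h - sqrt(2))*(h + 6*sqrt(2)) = h^2 + 5*sqrt(2)*h - 12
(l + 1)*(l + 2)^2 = l^3 + 5*l^2 + 8*l + 4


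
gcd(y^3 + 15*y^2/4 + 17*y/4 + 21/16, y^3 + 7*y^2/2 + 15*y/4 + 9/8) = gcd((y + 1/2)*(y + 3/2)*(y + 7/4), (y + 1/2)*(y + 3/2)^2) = y^2 + 2*y + 3/4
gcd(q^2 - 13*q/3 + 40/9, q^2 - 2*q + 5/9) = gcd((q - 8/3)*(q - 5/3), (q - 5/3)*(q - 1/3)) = q - 5/3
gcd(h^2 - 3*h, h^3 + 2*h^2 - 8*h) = h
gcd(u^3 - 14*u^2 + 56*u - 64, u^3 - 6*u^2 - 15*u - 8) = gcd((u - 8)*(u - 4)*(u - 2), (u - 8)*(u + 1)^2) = u - 8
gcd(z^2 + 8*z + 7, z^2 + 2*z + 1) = z + 1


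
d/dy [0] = 0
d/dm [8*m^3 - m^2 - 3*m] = 24*m^2 - 2*m - 3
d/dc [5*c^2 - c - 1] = 10*c - 1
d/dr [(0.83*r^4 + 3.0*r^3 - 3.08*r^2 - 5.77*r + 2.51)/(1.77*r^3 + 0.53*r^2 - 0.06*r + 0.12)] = (1.4691*r^6 + 0.879799999999996*r^5 + 6.8922*r^4 + 20.4642*r^3 - 9.0052*r^2 - 3.3998*r - 0.5418)/(3.1329*r^6 + 1.8762*r^5 + 0.0685*r^4 + 0.3612*r^3 + 0.1308*r^2 - 0.0144*r + 0.0144)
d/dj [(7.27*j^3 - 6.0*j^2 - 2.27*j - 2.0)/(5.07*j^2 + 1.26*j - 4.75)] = (36.8589*j^4 + 18.3204*j^3 - 99.6486*j^2 + 77.28*j + 13.3025)/(25.7049*j^4 + 12.7764*j^3 - 46.5774*j^2 - 11.97*j + 22.5625)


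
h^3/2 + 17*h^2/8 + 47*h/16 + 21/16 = (h/2 + 1/2)*(h + 3/2)*(h + 7/4)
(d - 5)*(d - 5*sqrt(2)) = d^2 - 5*sqrt(2)*d - 5*d + 25*sqrt(2)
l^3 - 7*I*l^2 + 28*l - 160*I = (l - 8*I)*(l - 4*I)*(l + 5*I)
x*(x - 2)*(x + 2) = x^3 - 4*x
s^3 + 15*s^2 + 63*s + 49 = (s + 1)*(s + 7)^2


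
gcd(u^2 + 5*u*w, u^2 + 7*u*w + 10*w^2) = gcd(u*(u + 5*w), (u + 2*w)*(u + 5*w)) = u + 5*w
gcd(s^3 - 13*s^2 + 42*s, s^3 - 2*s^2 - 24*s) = s^2 - 6*s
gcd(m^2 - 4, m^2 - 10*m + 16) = m - 2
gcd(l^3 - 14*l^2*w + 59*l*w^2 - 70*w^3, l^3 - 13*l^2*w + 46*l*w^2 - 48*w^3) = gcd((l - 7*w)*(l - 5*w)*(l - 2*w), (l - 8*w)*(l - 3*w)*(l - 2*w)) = -l + 2*w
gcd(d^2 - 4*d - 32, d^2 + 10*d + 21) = 1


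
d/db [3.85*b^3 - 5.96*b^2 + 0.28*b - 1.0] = 11.55*b^2 - 11.92*b + 0.28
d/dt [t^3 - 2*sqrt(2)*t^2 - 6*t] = 3*t^2 - 4*sqrt(2)*t - 6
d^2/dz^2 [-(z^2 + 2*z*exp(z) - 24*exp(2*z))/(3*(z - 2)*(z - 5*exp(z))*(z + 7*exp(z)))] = 2*(-22*z^6*exp(2*z) - z^6 - 33*z^5*exp(3*z) + 154*z^5*exp(2*z) - 6*z^5*exp(z) - 792*z^4*exp(4*z) + 264*z^4*exp(3*z) - 281*z^4*exp(2*z) - 385*z^3*exp(5*z) + 4026*z^3*exp(4*z) - 292*z^3*exp(3*z) + 352*z^3*exp(2*z) + 1540*z^2*exp(5*z) - 10284*z^2*exp(4*z) + 660*z^2*exp(3*z) - 132*z^2*exp(2*z) - 8120*z*exp(5*z) + 6600*z*exp(4*z) - 264*z*exp(3*z) + 29400*exp(6*z) + 1540*exp(5*z) - 1716*exp(4*z))/(3*(z^9 + 6*z^8*exp(z) - 6*z^8 - 93*z^7*exp(2*z) - 36*z^7*exp(z) + 12*z^7 - 412*z^6*exp(3*z) + 558*z^6*exp(2*z) + 72*z^6*exp(z) - 8*z^6 + 3255*z^5*exp(4*z) + 2472*z^5*exp(3*z) - 1116*z^5*exp(2*z) - 48*z^5*exp(z) + 7350*z^4*exp(5*z) - 19530*z^4*exp(4*z) - 4944*z^4*exp(3*z) + 744*z^4*exp(2*z) - 42875*z^3*exp(6*z) - 44100*z^3*exp(5*z) + 39060*z^3*exp(4*z) + 3296*z^3*exp(3*z) + 257250*z^2*exp(6*z) + 88200*z^2*exp(5*z) - 26040*z^2*exp(4*z) - 514500*z*exp(6*z) - 58800*z*exp(5*z) + 343000*exp(6*z)))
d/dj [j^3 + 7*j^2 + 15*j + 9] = 3*j^2 + 14*j + 15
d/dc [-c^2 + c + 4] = 1 - 2*c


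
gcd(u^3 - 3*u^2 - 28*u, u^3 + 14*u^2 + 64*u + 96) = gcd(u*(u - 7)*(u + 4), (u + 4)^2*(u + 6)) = u + 4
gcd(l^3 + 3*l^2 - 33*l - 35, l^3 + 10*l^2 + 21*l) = l + 7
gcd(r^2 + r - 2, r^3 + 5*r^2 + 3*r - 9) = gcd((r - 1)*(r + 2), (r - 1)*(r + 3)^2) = r - 1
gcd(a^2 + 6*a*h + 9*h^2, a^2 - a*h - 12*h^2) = a + 3*h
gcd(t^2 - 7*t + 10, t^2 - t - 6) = 1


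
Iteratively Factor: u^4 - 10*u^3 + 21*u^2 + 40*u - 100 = (u - 5)*(u^3 - 5*u^2 - 4*u + 20) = (u - 5)^2*(u^2 - 4) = (u - 5)^2*(u + 2)*(u - 2)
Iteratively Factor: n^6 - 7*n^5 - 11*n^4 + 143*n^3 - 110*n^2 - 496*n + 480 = (n - 1)*(n^5 - 6*n^4 - 17*n^3 + 126*n^2 + 16*n - 480) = (n - 4)*(n - 1)*(n^4 - 2*n^3 - 25*n^2 + 26*n + 120) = (n - 4)*(n - 3)*(n - 1)*(n^3 + n^2 - 22*n - 40) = (n - 5)*(n - 4)*(n - 3)*(n - 1)*(n^2 + 6*n + 8) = (n - 5)*(n - 4)*(n - 3)*(n - 1)*(n + 4)*(n + 2)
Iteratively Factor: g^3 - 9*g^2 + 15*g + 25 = (g - 5)*(g^2 - 4*g - 5) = (g - 5)^2*(g + 1)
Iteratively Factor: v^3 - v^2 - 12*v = (v)*(v^2 - v - 12) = v*(v - 4)*(v + 3)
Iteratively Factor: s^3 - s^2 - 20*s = (s)*(s^2 - s - 20) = s*(s - 5)*(s + 4)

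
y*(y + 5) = y^2 + 5*y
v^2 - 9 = (v - 3)*(v + 3)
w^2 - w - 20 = (w - 5)*(w + 4)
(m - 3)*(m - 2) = m^2 - 5*m + 6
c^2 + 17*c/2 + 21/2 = (c + 3/2)*(c + 7)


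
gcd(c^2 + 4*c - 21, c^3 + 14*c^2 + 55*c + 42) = c + 7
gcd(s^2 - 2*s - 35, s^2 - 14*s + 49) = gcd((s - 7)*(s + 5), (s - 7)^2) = s - 7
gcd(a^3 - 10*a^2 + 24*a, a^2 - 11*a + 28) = a - 4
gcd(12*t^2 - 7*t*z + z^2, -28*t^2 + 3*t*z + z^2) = -4*t + z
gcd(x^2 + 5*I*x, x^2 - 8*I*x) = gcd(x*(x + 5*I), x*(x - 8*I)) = x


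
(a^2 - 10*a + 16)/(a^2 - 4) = (a - 8)/(a + 2)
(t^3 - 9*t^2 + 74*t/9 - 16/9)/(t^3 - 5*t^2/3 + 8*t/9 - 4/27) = 3*(t - 8)/(3*t - 2)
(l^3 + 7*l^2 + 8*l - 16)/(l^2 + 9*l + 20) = (l^2 + 3*l - 4)/(l + 5)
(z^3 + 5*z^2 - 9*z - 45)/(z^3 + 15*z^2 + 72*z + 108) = (z^2 + 2*z - 15)/(z^2 + 12*z + 36)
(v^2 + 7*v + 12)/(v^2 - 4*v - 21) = (v + 4)/(v - 7)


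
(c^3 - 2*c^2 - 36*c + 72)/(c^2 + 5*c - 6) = (c^2 - 8*c + 12)/(c - 1)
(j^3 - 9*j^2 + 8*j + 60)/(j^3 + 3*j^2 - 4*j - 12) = (j^2 - 11*j + 30)/(j^2 + j - 6)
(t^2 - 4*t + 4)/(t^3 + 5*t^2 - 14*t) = (t - 2)/(t*(t + 7))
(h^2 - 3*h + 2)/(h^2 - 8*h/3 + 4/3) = 3*(h - 1)/(3*h - 2)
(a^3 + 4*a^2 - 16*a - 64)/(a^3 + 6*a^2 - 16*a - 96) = (a + 4)/(a + 6)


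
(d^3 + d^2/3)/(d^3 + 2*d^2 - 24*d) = d*(3*d + 1)/(3*(d^2 + 2*d - 24))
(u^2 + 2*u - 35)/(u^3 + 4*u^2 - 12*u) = (u^2 + 2*u - 35)/(u*(u^2 + 4*u - 12))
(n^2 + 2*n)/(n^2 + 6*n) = (n + 2)/(n + 6)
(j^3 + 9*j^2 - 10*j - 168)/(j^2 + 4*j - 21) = (j^2 + 2*j - 24)/(j - 3)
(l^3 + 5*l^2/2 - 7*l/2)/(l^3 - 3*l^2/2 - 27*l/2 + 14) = l/(l - 4)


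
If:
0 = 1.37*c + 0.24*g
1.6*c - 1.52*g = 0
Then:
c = 0.00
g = 0.00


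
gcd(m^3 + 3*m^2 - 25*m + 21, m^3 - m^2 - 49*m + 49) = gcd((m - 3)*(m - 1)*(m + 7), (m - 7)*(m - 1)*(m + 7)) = m^2 + 6*m - 7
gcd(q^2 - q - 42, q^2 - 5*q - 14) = q - 7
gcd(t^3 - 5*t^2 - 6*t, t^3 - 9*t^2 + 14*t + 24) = t^2 - 5*t - 6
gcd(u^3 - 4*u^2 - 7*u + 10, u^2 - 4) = u + 2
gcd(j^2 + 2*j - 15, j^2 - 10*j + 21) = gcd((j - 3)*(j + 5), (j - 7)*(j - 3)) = j - 3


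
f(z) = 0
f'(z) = 0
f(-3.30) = 0.00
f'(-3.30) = 0.00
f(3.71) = 0.00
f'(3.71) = 0.00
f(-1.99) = 0.00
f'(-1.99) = 0.00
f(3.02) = 0.00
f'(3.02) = 0.00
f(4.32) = 0.00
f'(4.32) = 0.00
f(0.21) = 0.00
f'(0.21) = 0.00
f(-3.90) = 0.00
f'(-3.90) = 0.00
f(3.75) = 0.00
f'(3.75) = 0.00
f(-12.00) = 0.00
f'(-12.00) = 0.00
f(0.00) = 0.00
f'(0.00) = 0.00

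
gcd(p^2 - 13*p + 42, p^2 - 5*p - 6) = p - 6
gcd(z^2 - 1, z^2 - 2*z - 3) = z + 1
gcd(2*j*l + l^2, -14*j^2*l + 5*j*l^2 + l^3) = l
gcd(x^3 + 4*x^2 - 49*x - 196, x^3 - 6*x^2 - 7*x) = x - 7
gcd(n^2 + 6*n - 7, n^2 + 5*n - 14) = n + 7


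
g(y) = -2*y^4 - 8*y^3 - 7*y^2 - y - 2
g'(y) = -8*y^3 - 24*y^2 - 14*y - 1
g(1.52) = -58.46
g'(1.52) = -105.82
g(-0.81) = -2.39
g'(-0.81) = -1.15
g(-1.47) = 0.42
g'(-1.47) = -6.87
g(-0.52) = -2.39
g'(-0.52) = 0.92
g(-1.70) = 2.07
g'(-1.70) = -7.26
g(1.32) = -39.99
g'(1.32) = -79.70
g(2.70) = -319.48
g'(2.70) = -371.22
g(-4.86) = -359.92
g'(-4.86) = 418.50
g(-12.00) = -28646.00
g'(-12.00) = 10535.00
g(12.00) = -56318.00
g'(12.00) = -17449.00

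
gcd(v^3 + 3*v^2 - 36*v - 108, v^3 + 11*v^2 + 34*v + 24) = v + 6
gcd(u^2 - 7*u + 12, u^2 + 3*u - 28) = u - 4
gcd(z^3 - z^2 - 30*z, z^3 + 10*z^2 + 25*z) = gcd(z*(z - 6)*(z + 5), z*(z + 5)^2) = z^2 + 5*z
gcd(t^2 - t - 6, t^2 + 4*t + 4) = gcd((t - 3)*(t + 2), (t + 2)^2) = t + 2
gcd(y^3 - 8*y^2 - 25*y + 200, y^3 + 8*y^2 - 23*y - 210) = y - 5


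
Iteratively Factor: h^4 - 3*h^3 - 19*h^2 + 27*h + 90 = (h - 3)*(h^3 - 19*h - 30) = (h - 3)*(h + 3)*(h^2 - 3*h - 10) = (h - 3)*(h + 2)*(h + 3)*(h - 5)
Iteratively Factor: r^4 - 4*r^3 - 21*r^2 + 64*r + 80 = (r + 1)*(r^3 - 5*r^2 - 16*r + 80) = (r - 4)*(r + 1)*(r^2 - r - 20) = (r - 4)*(r + 1)*(r + 4)*(r - 5)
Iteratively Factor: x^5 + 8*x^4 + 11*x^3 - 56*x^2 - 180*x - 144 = (x - 3)*(x^4 + 11*x^3 + 44*x^2 + 76*x + 48) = (x - 3)*(x + 2)*(x^3 + 9*x^2 + 26*x + 24) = (x - 3)*(x + 2)*(x + 3)*(x^2 + 6*x + 8) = (x - 3)*(x + 2)^2*(x + 3)*(x + 4)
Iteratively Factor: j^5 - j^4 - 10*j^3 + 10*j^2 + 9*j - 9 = (j - 3)*(j^4 + 2*j^3 - 4*j^2 - 2*j + 3) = (j - 3)*(j + 3)*(j^3 - j^2 - j + 1) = (j - 3)*(j - 1)*(j + 3)*(j^2 - 1) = (j - 3)*(j - 1)^2*(j + 3)*(j + 1)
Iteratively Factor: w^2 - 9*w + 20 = (w - 4)*(w - 5)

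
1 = 1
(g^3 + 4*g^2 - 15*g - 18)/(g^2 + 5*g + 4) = (g^2 + 3*g - 18)/(g + 4)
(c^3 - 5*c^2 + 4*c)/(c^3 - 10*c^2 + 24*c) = (c - 1)/(c - 6)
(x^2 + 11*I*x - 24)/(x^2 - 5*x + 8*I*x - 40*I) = (x + 3*I)/(x - 5)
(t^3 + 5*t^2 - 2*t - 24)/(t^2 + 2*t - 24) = (t^3 + 5*t^2 - 2*t - 24)/(t^2 + 2*t - 24)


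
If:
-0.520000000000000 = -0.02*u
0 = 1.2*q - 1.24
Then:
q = 1.03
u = 26.00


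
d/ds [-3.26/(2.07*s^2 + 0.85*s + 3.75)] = (13.4964*s + 2.771)/(2.07*s^2 + 0.85*s + 3.75)^2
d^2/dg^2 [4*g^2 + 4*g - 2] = 8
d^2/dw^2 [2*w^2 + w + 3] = 4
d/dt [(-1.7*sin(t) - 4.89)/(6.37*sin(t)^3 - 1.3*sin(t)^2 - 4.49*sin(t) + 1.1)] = (21.658*sin(t)^3 + 91.2379*sin(t)^2 - 12.714*sin(t) - 23.8261)*cos(t)/(40.5769*sin(t)^6 - 16.562*sin(t)^5 - 55.5126*sin(t)^4 + 25.688*sin(t)^3 + 17.3001*sin(t)^2 - 9.878*sin(t) + 1.21)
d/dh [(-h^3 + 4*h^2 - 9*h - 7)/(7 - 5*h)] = (10*h^3 - 41*h^2 + 56*h - 98)/(25*h^2 - 70*h + 49)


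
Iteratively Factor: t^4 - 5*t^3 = (t)*(t^3 - 5*t^2) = t^2*(t^2 - 5*t) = t^3*(t - 5)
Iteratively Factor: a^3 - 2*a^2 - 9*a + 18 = (a - 2)*(a^2 - 9) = (a - 2)*(a + 3)*(a - 3)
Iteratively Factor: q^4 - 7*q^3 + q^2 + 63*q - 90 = (q - 3)*(q^3 - 4*q^2 - 11*q + 30) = (q - 3)*(q + 3)*(q^2 - 7*q + 10) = (q - 5)*(q - 3)*(q + 3)*(q - 2)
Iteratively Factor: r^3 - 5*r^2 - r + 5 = (r - 5)*(r^2 - 1) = (r - 5)*(r + 1)*(r - 1)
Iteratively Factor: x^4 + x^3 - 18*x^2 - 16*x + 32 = (x - 1)*(x^3 + 2*x^2 - 16*x - 32) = (x - 1)*(x + 4)*(x^2 - 2*x - 8) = (x - 4)*(x - 1)*(x + 4)*(x + 2)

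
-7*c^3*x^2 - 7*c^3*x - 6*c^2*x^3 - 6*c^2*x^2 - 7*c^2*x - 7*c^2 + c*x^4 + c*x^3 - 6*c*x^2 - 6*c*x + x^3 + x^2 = (-7*c + x)*(c + x)*(x + 1)*(c*x + 1)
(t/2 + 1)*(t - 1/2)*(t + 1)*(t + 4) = t^4/2 + 13*t^3/4 + 21*t^2/4 + t/2 - 2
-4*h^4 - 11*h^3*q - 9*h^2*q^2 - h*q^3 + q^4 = (-4*h + q)*(h + q)^3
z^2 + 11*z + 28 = (z + 4)*(z + 7)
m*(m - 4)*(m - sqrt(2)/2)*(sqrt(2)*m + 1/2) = sqrt(2)*m^4 - 4*sqrt(2)*m^3 - m^3/2 - sqrt(2)*m^2/4 + 2*m^2 + sqrt(2)*m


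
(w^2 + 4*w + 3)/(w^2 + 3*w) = (w + 1)/w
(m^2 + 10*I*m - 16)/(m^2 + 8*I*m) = (m + 2*I)/m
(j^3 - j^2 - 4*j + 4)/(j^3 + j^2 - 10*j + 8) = (j + 2)/(j + 4)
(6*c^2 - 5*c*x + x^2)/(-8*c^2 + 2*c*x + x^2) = (-3*c + x)/(4*c + x)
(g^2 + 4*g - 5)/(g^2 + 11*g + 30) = (g - 1)/(g + 6)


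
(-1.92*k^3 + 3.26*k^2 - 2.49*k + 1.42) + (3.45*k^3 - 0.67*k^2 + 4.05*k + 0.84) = 1.53*k^3 + 2.59*k^2 + 1.56*k + 2.26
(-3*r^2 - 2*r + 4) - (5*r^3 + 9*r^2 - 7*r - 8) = -5*r^3 - 12*r^2 + 5*r + 12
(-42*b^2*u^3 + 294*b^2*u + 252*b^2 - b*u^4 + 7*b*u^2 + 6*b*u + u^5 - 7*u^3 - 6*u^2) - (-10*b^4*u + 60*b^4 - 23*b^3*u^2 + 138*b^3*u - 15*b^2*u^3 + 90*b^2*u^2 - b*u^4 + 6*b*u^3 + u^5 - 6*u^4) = 10*b^4*u - 60*b^4 + 23*b^3*u^2 - 138*b^3*u - 27*b^2*u^3 - 90*b^2*u^2 + 294*b^2*u + 252*b^2 - 6*b*u^3 + 7*b*u^2 + 6*b*u + 6*u^4 - 7*u^3 - 6*u^2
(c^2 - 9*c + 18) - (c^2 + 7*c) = 18 - 16*c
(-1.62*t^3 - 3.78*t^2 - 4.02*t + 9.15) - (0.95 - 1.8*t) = -1.62*t^3 - 3.78*t^2 - 2.22*t + 8.2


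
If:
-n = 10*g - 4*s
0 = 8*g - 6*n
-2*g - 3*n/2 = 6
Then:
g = -3/2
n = -2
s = -17/4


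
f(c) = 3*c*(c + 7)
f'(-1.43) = 12.42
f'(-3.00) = 3.00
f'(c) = 6*c + 21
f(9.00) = 432.00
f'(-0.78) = 16.32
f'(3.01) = 39.06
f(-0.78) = -14.55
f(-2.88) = -35.60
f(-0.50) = -9.75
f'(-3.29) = 1.26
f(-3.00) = -36.00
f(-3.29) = -36.62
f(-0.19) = -3.88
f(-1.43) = -23.90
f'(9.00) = 75.00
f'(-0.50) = 18.00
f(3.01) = 90.39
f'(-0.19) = 19.86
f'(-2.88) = 3.72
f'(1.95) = 32.70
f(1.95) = 52.36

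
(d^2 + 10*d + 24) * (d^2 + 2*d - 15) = d^4 + 12*d^3 + 29*d^2 - 102*d - 360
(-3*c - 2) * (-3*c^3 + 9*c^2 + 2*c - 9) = 9*c^4 - 21*c^3 - 24*c^2 + 23*c + 18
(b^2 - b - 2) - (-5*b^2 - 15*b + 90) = 6*b^2 + 14*b - 92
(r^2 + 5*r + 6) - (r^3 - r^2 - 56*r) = -r^3 + 2*r^2 + 61*r + 6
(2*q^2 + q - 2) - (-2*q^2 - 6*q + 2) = 4*q^2 + 7*q - 4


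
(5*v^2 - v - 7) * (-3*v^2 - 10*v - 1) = -15*v^4 - 47*v^3 + 26*v^2 + 71*v + 7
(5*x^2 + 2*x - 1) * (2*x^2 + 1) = 10*x^4 + 4*x^3 + 3*x^2 + 2*x - 1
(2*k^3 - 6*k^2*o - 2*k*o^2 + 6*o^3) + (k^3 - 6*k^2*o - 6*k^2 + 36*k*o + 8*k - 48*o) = 3*k^3 - 12*k^2*o - 6*k^2 - 2*k*o^2 + 36*k*o + 8*k + 6*o^3 - 48*o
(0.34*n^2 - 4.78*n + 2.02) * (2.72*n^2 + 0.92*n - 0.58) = 0.9248*n^4 - 12.6888*n^3 + 0.8996*n^2 + 4.6308*n - 1.1716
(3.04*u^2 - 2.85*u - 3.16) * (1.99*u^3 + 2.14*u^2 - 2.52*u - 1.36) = 6.0496*u^5 + 0.8341*u^4 - 20.0482*u^3 - 3.7148*u^2 + 11.8392*u + 4.2976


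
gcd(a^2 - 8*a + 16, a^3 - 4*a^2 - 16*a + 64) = a^2 - 8*a + 16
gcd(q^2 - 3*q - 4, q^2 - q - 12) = q - 4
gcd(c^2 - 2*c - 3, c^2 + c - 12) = c - 3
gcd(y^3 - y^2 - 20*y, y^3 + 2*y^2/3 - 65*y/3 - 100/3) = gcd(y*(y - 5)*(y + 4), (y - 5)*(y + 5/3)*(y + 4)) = y^2 - y - 20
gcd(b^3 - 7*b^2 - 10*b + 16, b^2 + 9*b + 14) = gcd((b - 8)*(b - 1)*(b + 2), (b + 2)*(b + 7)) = b + 2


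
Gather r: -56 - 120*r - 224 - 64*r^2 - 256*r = -64*r^2 - 376*r - 280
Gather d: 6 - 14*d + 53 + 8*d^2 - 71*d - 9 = 8*d^2 - 85*d + 50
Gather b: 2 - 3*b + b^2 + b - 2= b^2 - 2*b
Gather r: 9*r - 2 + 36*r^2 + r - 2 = 36*r^2 + 10*r - 4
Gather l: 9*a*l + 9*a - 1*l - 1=9*a + l*(9*a - 1) - 1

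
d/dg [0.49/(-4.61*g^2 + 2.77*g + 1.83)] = (4.5178*g - 1.3573)/(-4.61*g^2 + 2.77*g + 1.83)^2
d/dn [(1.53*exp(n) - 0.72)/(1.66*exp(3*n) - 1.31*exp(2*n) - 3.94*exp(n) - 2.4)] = (-5.0796*exp(3*n) + 5.5899*exp(2*n) - 1.8864*exp(n) - 6.5088)*exp(n)/(2.7556*exp(6*n) - 4.3492*exp(5*n) - 11.3647*exp(4*n) + 2.3548*exp(3*n) + 21.8116*exp(2*n) + 18.912*exp(n) + 5.76)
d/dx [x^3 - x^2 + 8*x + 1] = 3*x^2 - 2*x + 8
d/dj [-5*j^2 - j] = -10*j - 1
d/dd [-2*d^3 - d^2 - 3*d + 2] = -6*d^2 - 2*d - 3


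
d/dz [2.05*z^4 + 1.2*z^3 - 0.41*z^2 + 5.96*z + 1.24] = 8.2*z^3 + 3.6*z^2 - 0.82*z + 5.96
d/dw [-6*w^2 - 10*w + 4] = -12*w - 10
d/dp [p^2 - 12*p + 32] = 2*p - 12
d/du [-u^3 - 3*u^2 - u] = -3*u^2 - 6*u - 1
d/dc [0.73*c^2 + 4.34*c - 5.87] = 1.46*c + 4.34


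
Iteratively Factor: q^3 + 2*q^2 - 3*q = (q)*(q^2 + 2*q - 3) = q*(q - 1)*(q + 3)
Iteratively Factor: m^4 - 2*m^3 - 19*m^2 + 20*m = (m + 4)*(m^3 - 6*m^2 + 5*m) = (m - 1)*(m + 4)*(m^2 - 5*m) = m*(m - 1)*(m + 4)*(m - 5)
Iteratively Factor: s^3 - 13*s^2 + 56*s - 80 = (s - 5)*(s^2 - 8*s + 16) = (s - 5)*(s - 4)*(s - 4)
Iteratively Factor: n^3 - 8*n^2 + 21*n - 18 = (n - 2)*(n^2 - 6*n + 9) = (n - 3)*(n - 2)*(n - 3)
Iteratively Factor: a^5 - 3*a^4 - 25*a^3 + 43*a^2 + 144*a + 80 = (a + 1)*(a^4 - 4*a^3 - 21*a^2 + 64*a + 80) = (a + 1)^2*(a^3 - 5*a^2 - 16*a + 80) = (a - 4)*(a + 1)^2*(a^2 - a - 20) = (a - 5)*(a - 4)*(a + 1)^2*(a + 4)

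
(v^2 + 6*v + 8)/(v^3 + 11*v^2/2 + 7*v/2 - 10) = 2*(v + 2)/(2*v^2 + 3*v - 5)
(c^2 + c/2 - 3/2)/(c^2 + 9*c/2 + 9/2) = (c - 1)/(c + 3)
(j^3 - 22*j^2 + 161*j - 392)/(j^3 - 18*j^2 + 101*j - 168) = (j - 7)/(j - 3)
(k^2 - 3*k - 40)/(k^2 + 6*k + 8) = (k^2 - 3*k - 40)/(k^2 + 6*k + 8)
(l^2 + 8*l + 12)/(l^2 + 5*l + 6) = (l + 6)/(l + 3)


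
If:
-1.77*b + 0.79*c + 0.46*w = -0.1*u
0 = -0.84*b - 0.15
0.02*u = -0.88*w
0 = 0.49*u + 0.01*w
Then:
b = -0.18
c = -0.40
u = 0.00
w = 0.00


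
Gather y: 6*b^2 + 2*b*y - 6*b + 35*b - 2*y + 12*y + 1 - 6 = 6*b^2 + 29*b + y*(2*b + 10) - 5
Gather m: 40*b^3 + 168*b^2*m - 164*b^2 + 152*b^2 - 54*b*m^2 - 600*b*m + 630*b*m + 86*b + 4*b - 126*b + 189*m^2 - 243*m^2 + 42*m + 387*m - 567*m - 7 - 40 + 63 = 40*b^3 - 12*b^2 - 36*b + m^2*(-54*b - 54) + m*(168*b^2 + 30*b - 138) + 16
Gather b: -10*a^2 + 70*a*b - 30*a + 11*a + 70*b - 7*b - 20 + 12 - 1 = -10*a^2 - 19*a + b*(70*a + 63) - 9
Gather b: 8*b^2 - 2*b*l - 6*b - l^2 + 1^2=8*b^2 + b*(-2*l - 6) - l^2 + 1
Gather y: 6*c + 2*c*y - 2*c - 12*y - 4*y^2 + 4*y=4*c - 4*y^2 + y*(2*c - 8)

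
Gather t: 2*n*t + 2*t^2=2*n*t + 2*t^2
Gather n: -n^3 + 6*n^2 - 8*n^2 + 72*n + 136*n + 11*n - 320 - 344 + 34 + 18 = -n^3 - 2*n^2 + 219*n - 612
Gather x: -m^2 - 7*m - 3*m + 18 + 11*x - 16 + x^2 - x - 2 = -m^2 - 10*m + x^2 + 10*x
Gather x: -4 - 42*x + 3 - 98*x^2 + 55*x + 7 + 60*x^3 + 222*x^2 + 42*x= 60*x^3 + 124*x^2 + 55*x + 6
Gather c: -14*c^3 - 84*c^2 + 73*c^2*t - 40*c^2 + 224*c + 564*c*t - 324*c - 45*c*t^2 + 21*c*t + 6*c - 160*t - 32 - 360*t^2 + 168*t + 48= -14*c^3 + c^2*(73*t - 124) + c*(-45*t^2 + 585*t - 94) - 360*t^2 + 8*t + 16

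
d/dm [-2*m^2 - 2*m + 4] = -4*m - 2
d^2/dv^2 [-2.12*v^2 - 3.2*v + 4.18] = -4.24000000000000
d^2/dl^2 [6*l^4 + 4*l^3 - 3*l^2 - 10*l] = 72*l^2 + 24*l - 6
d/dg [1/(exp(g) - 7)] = -exp(g)/(exp(g) - 7)^2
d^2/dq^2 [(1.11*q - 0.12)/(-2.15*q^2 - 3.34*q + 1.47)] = (-(1.11*q - 0.12)*(4.3*q + 3.34)*(8.6*q + 6.68) + (14.319*q + 6.8988)*(2.15*q^2 + 3.34*q - 1.47))/(2.15*q^2 + 3.34*q - 1.47)^3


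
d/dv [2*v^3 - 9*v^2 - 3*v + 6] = 6*v^2 - 18*v - 3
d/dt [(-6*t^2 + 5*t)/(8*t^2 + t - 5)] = (-46*t^2 + 60*t - 25)/(64*t^4 + 16*t^3 - 79*t^2 - 10*t + 25)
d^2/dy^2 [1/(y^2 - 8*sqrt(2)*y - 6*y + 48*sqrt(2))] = 2*(-y^2 + 6*y + 8*sqrt(2)*y + 4*(-y + 3 + 4*sqrt(2))^2 - 48*sqrt(2))/(y^2 - 8*sqrt(2)*y - 6*y + 48*sqrt(2))^3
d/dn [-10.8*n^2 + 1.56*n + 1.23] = 1.56 - 21.6*n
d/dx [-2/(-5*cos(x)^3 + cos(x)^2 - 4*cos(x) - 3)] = 2*(15*cos(x)^2 - 2*cos(x) + 4)*sin(x)/(5*cos(x)^3 - cos(x)^2 + 4*cos(x) + 3)^2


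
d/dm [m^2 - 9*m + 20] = 2*m - 9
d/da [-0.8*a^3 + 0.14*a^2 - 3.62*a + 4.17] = -2.4*a^2 + 0.28*a - 3.62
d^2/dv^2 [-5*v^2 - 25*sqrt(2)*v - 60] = -10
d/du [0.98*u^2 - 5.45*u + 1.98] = 1.96*u - 5.45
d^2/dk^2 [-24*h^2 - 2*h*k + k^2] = 2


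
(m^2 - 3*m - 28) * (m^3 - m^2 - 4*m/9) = m^5 - 4*m^4 - 229*m^3/9 + 88*m^2/3 + 112*m/9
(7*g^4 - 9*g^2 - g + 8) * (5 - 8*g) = -56*g^5 + 35*g^4 + 72*g^3 - 37*g^2 - 69*g + 40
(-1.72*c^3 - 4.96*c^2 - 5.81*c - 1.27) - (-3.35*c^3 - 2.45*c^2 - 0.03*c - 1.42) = 1.63*c^3 - 2.51*c^2 - 5.78*c + 0.15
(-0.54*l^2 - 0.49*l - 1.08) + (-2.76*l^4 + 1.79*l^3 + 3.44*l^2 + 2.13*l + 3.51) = -2.76*l^4 + 1.79*l^3 + 2.9*l^2 + 1.64*l + 2.43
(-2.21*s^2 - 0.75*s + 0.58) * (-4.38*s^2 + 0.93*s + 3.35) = 9.6798*s^4 + 1.2297*s^3 - 10.6414*s^2 - 1.9731*s + 1.943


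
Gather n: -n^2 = -n^2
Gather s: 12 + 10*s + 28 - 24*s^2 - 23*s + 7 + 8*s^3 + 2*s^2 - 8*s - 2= 8*s^3 - 22*s^2 - 21*s + 45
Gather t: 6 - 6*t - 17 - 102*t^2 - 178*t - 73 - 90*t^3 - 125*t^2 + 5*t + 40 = -90*t^3 - 227*t^2 - 179*t - 44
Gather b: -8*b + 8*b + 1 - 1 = 0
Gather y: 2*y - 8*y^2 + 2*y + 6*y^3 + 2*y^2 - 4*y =6*y^3 - 6*y^2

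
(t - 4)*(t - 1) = t^2 - 5*t + 4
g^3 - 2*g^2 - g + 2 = (g - 2)*(g - 1)*(g + 1)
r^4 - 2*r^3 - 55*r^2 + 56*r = r*(r - 8)*(r - 1)*(r + 7)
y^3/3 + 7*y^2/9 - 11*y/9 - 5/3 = (y/3 + 1)*(y - 5/3)*(y + 1)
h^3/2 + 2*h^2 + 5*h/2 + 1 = (h/2 + 1)*(h + 1)^2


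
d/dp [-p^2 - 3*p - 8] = -2*p - 3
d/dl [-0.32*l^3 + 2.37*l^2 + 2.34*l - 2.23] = -0.96*l^2 + 4.74*l + 2.34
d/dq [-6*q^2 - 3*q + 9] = -12*q - 3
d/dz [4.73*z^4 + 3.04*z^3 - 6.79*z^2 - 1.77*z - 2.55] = 18.92*z^3 + 9.12*z^2 - 13.58*z - 1.77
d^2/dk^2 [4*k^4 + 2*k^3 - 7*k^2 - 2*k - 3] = 48*k^2 + 12*k - 14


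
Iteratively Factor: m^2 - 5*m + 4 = (m - 4)*(m - 1)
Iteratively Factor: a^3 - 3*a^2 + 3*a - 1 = (a - 1)*(a^2 - 2*a + 1) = (a - 1)^2*(a - 1)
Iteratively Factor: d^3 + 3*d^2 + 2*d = (d)*(d^2 + 3*d + 2) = d*(d + 1)*(d + 2)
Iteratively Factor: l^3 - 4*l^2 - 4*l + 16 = (l - 4)*(l^2 - 4) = (l - 4)*(l + 2)*(l - 2)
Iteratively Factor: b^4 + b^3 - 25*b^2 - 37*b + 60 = (b - 5)*(b^3 + 6*b^2 + 5*b - 12) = (b - 5)*(b + 3)*(b^2 + 3*b - 4) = (b - 5)*(b + 3)*(b + 4)*(b - 1)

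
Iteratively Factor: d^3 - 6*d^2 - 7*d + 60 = (d - 4)*(d^2 - 2*d - 15) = (d - 5)*(d - 4)*(d + 3)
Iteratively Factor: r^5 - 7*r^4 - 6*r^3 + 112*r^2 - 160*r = (r)*(r^4 - 7*r^3 - 6*r^2 + 112*r - 160) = r*(r - 2)*(r^3 - 5*r^2 - 16*r + 80) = r*(r - 2)*(r + 4)*(r^2 - 9*r + 20) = r*(r - 5)*(r - 2)*(r + 4)*(r - 4)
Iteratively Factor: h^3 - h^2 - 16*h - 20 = (h + 2)*(h^2 - 3*h - 10) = (h - 5)*(h + 2)*(h + 2)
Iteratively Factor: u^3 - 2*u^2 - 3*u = (u - 3)*(u^2 + u) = u*(u - 3)*(u + 1)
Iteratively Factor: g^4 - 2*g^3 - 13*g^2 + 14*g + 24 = (g - 2)*(g^3 - 13*g - 12) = (g - 2)*(g + 3)*(g^2 - 3*g - 4) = (g - 2)*(g + 1)*(g + 3)*(g - 4)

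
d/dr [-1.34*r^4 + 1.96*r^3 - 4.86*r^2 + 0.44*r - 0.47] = -5.36*r^3 + 5.88*r^2 - 9.72*r + 0.44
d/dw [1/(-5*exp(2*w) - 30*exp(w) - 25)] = 2*(exp(w) + 3)*exp(w)/(5*(exp(2*w) + 6*exp(w) + 5)^2)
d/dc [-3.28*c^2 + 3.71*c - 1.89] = 3.71 - 6.56*c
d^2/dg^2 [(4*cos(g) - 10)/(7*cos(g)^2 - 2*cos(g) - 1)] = 8*(441*(1 - cos(2*g))^2*cos(g) - 476*(1 - cos(2*g))^2 - 935*cos(g) - 598*cos(2*g) + 441*cos(3*g) - 98*cos(5*g) + 1542)/(4*cos(g) - 7*cos(2*g) - 5)^3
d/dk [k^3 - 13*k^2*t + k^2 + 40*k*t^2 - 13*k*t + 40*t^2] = 3*k^2 - 26*k*t + 2*k + 40*t^2 - 13*t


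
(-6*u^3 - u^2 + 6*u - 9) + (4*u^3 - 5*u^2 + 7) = -2*u^3 - 6*u^2 + 6*u - 2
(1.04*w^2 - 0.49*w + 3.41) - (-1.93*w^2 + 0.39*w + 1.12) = 2.97*w^2 - 0.88*w + 2.29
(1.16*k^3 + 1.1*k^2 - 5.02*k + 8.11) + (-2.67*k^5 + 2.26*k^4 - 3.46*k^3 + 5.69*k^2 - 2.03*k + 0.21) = -2.67*k^5 + 2.26*k^4 - 2.3*k^3 + 6.79*k^2 - 7.05*k + 8.32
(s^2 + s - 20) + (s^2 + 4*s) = 2*s^2 + 5*s - 20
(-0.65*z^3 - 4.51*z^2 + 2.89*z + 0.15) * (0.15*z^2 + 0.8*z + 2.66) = -0.0975*z^5 - 1.1965*z^4 - 4.9035*z^3 - 9.6621*z^2 + 7.8074*z + 0.399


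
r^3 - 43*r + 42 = (r - 6)*(r - 1)*(r + 7)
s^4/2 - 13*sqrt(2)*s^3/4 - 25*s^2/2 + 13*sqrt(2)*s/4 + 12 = (s/2 + 1/2)*(s - 1)*(s - 8*sqrt(2))*(s + 3*sqrt(2)/2)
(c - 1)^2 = c^2 - 2*c + 1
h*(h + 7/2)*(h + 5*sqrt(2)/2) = h^3 + 7*h^2/2 + 5*sqrt(2)*h^2/2 + 35*sqrt(2)*h/4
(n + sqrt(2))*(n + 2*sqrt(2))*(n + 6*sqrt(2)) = n^3 + 9*sqrt(2)*n^2 + 40*n + 24*sqrt(2)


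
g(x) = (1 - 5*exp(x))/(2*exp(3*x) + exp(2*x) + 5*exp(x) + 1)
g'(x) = (1 - 5*exp(x))*(-6*exp(3*x) - 2*exp(2*x) - 5*exp(x))/(2*exp(3*x) + exp(2*x) + 5*exp(x) + 1)^2 - 5*exp(x)/(2*exp(3*x) + exp(2*x) + 5*exp(x) + 1) = (20*exp(3*x) - exp(2*x) - 2*exp(x) - 10)*exp(x)/(4*exp(6*x) + 4*exp(5*x) + 21*exp(4*x) + 14*exp(3*x) + 27*exp(2*x) + 10*exp(x) + 1)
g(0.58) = -0.32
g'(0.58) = 0.29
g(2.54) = -0.01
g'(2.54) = 0.03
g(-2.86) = 0.55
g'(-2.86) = -0.35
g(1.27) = -0.14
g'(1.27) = 0.21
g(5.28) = -0.00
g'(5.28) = 0.00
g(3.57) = -0.00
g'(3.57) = 0.00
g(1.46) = -0.10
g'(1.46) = 0.17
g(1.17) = -0.16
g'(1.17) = 0.23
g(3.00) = -0.00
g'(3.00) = 0.01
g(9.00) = 0.00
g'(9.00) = 0.00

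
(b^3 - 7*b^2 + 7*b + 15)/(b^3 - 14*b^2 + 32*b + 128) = (b^3 - 7*b^2 + 7*b + 15)/(b^3 - 14*b^2 + 32*b + 128)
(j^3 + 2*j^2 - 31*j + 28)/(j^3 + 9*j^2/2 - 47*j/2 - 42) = 2*(j - 1)/(2*j + 3)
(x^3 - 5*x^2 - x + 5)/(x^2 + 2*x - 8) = (x^3 - 5*x^2 - x + 5)/(x^2 + 2*x - 8)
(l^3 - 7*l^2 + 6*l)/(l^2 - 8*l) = (l^2 - 7*l + 6)/(l - 8)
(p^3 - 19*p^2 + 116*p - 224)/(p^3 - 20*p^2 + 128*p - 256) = (p - 7)/(p - 8)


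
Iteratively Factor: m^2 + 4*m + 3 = (m + 1)*(m + 3)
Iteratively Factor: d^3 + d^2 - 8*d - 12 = (d - 3)*(d^2 + 4*d + 4) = (d - 3)*(d + 2)*(d + 2)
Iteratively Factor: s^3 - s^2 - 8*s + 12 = (s - 2)*(s^2 + s - 6) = (s - 2)*(s + 3)*(s - 2)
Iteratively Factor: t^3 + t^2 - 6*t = (t - 2)*(t^2 + 3*t) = (t - 2)*(t + 3)*(t)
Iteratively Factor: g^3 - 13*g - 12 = (g + 3)*(g^2 - 3*g - 4) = (g - 4)*(g + 3)*(g + 1)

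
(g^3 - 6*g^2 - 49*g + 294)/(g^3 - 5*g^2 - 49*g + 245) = (g - 6)/(g - 5)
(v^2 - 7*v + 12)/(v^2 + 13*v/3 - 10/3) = 3*(v^2 - 7*v + 12)/(3*v^2 + 13*v - 10)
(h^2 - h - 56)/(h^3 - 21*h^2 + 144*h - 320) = (h + 7)/(h^2 - 13*h + 40)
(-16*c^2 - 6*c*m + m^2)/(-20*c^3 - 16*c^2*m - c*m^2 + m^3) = (8*c - m)/(10*c^2 + 3*c*m - m^2)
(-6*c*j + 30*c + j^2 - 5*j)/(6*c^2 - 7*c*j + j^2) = (5 - j)/(c - j)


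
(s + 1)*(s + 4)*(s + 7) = s^3 + 12*s^2 + 39*s + 28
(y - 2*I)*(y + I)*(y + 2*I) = y^3 + I*y^2 + 4*y + 4*I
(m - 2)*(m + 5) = m^2 + 3*m - 10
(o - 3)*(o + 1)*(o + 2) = o^3 - 7*o - 6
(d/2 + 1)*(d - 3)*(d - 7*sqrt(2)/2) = d^3/2 - 7*sqrt(2)*d^2/4 - d^2/2 - 3*d + 7*sqrt(2)*d/4 + 21*sqrt(2)/2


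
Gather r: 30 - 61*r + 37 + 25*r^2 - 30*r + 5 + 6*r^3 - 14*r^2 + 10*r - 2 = 6*r^3 + 11*r^2 - 81*r + 70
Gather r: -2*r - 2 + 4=2 - 2*r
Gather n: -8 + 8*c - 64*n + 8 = 8*c - 64*n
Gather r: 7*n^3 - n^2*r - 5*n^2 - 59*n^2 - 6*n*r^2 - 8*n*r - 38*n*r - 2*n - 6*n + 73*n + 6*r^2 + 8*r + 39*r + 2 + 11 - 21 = 7*n^3 - 64*n^2 + 65*n + r^2*(6 - 6*n) + r*(-n^2 - 46*n + 47) - 8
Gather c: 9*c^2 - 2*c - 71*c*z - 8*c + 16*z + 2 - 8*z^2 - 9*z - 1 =9*c^2 + c*(-71*z - 10) - 8*z^2 + 7*z + 1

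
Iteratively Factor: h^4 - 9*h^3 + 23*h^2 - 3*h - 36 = (h - 3)*(h^3 - 6*h^2 + 5*h + 12) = (h - 3)*(h + 1)*(h^2 - 7*h + 12) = (h - 4)*(h - 3)*(h + 1)*(h - 3)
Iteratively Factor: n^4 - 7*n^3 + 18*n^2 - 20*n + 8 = (n - 1)*(n^3 - 6*n^2 + 12*n - 8) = (n - 2)*(n - 1)*(n^2 - 4*n + 4) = (n - 2)^2*(n - 1)*(n - 2)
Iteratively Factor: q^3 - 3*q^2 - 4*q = (q - 4)*(q^2 + q) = (q - 4)*(q + 1)*(q)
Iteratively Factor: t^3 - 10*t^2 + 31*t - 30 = (t - 3)*(t^2 - 7*t + 10) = (t - 3)*(t - 2)*(t - 5)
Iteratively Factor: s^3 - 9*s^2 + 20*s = (s - 5)*(s^2 - 4*s) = (s - 5)*(s - 4)*(s)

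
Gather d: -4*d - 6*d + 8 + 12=20 - 10*d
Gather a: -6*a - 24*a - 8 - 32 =-30*a - 40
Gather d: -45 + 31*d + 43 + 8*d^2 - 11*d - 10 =8*d^2 + 20*d - 12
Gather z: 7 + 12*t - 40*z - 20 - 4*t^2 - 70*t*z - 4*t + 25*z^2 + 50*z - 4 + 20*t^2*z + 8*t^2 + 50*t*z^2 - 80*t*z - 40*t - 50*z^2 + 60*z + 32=4*t^2 - 32*t + z^2*(50*t - 25) + z*(20*t^2 - 150*t + 70) + 15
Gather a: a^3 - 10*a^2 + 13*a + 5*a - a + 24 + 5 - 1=a^3 - 10*a^2 + 17*a + 28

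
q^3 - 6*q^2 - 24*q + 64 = (q - 8)*(q - 2)*(q + 4)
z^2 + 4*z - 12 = (z - 2)*(z + 6)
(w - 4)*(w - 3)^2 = w^3 - 10*w^2 + 33*w - 36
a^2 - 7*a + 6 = (a - 6)*(a - 1)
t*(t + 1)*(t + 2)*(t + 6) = t^4 + 9*t^3 + 20*t^2 + 12*t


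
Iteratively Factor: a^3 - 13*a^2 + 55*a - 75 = (a - 3)*(a^2 - 10*a + 25) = (a - 5)*(a - 3)*(a - 5)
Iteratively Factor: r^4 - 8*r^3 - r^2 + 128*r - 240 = (r - 5)*(r^3 - 3*r^2 - 16*r + 48) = (r - 5)*(r - 4)*(r^2 + r - 12) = (r - 5)*(r - 4)*(r + 4)*(r - 3)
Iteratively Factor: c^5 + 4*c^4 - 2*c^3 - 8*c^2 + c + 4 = (c + 1)*(c^4 + 3*c^3 - 5*c^2 - 3*c + 4) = (c + 1)*(c + 4)*(c^3 - c^2 - c + 1) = (c - 1)*(c + 1)*(c + 4)*(c^2 - 1) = (c - 1)*(c + 1)^2*(c + 4)*(c - 1)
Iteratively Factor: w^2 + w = (w)*(w + 1)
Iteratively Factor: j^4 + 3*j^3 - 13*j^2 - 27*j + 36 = (j - 3)*(j^3 + 6*j^2 + 5*j - 12) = (j - 3)*(j - 1)*(j^2 + 7*j + 12) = (j - 3)*(j - 1)*(j + 4)*(j + 3)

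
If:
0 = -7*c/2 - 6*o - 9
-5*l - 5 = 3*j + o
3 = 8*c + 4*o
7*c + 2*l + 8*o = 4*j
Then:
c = 27/17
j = -1585/884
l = 124/221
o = -165/68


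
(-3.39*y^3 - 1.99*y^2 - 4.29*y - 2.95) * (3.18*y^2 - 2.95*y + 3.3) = -10.7802*y^5 + 3.6723*y^4 - 18.9587*y^3 - 3.2925*y^2 - 5.4545*y - 9.735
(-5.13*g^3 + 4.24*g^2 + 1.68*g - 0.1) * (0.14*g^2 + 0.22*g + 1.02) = -0.7182*g^5 - 0.535*g^4 - 4.0646*g^3 + 4.6804*g^2 + 1.6916*g - 0.102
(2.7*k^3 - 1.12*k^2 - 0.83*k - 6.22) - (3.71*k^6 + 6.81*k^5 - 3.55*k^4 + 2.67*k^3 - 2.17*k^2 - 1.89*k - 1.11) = -3.71*k^6 - 6.81*k^5 + 3.55*k^4 + 0.0300000000000002*k^3 + 1.05*k^2 + 1.06*k - 5.11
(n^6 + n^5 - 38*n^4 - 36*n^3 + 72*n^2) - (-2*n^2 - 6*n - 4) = n^6 + n^5 - 38*n^4 - 36*n^3 + 74*n^2 + 6*n + 4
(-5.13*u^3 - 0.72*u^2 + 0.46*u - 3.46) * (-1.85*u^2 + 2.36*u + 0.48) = 9.4905*u^5 - 10.7748*u^4 - 5.0126*u^3 + 7.141*u^2 - 7.9448*u - 1.6608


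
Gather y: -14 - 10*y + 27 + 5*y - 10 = 3 - 5*y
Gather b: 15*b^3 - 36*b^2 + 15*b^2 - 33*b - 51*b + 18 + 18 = 15*b^3 - 21*b^2 - 84*b + 36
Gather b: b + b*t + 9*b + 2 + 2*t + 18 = b*(t + 10) + 2*t + 20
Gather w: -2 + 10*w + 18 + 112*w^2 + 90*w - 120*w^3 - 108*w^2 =-120*w^3 + 4*w^2 + 100*w + 16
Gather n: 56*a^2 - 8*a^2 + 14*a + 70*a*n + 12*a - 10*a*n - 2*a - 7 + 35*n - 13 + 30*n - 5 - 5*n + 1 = 48*a^2 + 24*a + n*(60*a + 60) - 24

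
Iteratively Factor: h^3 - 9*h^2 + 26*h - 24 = (h - 4)*(h^2 - 5*h + 6) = (h - 4)*(h - 2)*(h - 3)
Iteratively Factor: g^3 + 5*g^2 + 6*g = (g + 2)*(g^2 + 3*g) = (g + 2)*(g + 3)*(g)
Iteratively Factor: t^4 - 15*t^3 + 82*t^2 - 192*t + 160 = (t - 5)*(t^3 - 10*t^2 + 32*t - 32) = (t - 5)*(t - 4)*(t^2 - 6*t + 8) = (t - 5)*(t - 4)*(t - 2)*(t - 4)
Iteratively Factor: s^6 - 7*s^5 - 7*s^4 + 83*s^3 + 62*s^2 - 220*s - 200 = (s + 1)*(s^5 - 8*s^4 + s^3 + 82*s^2 - 20*s - 200) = (s + 1)*(s + 2)*(s^4 - 10*s^3 + 21*s^2 + 40*s - 100) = (s + 1)*(s + 2)^2*(s^3 - 12*s^2 + 45*s - 50) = (s - 5)*(s + 1)*(s + 2)^2*(s^2 - 7*s + 10) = (s - 5)^2*(s + 1)*(s + 2)^2*(s - 2)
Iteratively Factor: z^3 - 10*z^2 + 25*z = (z - 5)*(z^2 - 5*z) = z*(z - 5)*(z - 5)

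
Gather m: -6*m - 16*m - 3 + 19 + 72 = 88 - 22*m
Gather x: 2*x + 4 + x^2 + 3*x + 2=x^2 + 5*x + 6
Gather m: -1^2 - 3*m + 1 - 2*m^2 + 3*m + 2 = 2 - 2*m^2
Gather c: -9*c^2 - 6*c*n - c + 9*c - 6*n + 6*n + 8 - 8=-9*c^2 + c*(8 - 6*n)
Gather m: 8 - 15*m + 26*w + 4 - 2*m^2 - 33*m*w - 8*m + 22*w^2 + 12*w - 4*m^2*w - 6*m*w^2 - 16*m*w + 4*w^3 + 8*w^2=m^2*(-4*w - 2) + m*(-6*w^2 - 49*w - 23) + 4*w^3 + 30*w^2 + 38*w + 12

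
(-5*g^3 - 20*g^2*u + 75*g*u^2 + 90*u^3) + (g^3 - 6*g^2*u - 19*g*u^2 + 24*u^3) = -4*g^3 - 26*g^2*u + 56*g*u^2 + 114*u^3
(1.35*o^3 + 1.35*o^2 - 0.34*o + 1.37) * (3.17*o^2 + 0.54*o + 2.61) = 4.2795*o^5 + 5.0085*o^4 + 3.1747*o^3 + 7.6828*o^2 - 0.1476*o + 3.5757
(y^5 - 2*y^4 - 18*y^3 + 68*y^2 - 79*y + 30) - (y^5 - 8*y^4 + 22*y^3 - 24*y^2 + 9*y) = 6*y^4 - 40*y^3 + 92*y^2 - 88*y + 30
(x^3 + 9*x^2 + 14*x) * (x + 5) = x^4 + 14*x^3 + 59*x^2 + 70*x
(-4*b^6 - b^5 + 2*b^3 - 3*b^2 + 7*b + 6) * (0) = 0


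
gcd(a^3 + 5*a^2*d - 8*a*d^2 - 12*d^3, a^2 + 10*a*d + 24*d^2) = a + 6*d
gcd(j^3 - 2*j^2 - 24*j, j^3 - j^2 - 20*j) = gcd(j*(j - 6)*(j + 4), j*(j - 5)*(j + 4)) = j^2 + 4*j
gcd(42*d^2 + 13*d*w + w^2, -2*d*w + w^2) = 1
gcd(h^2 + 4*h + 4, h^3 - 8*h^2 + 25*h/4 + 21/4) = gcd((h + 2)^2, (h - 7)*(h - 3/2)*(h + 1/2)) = 1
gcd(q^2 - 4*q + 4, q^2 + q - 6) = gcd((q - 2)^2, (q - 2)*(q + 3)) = q - 2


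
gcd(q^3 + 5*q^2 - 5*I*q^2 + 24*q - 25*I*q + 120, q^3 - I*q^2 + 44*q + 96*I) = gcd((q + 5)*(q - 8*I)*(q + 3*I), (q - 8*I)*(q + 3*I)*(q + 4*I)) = q^2 - 5*I*q + 24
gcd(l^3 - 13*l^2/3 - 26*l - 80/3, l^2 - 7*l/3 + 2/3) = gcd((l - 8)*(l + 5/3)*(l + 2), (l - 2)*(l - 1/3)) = 1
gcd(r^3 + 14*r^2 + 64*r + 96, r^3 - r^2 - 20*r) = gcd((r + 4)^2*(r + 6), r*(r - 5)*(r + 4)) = r + 4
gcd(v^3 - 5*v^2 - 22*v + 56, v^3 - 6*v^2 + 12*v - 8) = v - 2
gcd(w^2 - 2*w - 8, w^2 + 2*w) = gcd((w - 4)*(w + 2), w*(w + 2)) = w + 2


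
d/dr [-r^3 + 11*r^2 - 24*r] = -3*r^2 + 22*r - 24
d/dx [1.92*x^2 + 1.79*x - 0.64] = 3.84*x + 1.79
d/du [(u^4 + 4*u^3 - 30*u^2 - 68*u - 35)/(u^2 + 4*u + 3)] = 2*(u^3 + 6*u^2 + 9*u - 32)/(u^2 + 6*u + 9)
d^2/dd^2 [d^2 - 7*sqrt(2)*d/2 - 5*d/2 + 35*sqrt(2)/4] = 2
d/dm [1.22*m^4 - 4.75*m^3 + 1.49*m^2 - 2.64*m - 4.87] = 4.88*m^3 - 14.25*m^2 + 2.98*m - 2.64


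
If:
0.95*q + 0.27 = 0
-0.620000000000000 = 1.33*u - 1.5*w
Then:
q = -0.28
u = 1.12781954887218*w - 0.466165413533835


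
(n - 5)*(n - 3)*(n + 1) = n^3 - 7*n^2 + 7*n + 15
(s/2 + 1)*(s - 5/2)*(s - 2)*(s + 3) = s^4/2 + s^3/4 - 23*s^2/4 - s + 15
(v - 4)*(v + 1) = v^2 - 3*v - 4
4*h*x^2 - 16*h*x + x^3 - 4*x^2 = x*(4*h + x)*(x - 4)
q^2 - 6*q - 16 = (q - 8)*(q + 2)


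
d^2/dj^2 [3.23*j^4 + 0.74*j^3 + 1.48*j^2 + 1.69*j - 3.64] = 38.76*j^2 + 4.44*j + 2.96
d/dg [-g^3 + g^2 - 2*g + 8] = -3*g^2 + 2*g - 2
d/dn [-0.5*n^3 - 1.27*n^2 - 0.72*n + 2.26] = -1.5*n^2 - 2.54*n - 0.72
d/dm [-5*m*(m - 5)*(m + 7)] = -15*m^2 - 20*m + 175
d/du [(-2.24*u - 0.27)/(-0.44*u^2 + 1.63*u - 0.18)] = (-0.9856*u^2 - 0.2376*u + 0.8433)/(0.1936*u^4 - 1.4344*u^3 + 2.8153*u^2 - 0.5868*u + 0.0324)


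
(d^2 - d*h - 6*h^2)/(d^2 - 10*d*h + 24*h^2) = (d^2 - d*h - 6*h^2)/(d^2 - 10*d*h + 24*h^2)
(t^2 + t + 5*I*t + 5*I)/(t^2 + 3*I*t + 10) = (t + 1)/(t - 2*I)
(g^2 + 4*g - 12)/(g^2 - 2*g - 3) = (-g^2 - 4*g + 12)/(-g^2 + 2*g + 3)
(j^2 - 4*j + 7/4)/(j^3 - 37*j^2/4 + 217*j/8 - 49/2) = 2*(2*j - 1)/(4*j^2 - 23*j + 28)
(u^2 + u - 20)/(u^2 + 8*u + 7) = (u^2 + u - 20)/(u^2 + 8*u + 7)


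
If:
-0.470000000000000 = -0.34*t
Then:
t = 1.38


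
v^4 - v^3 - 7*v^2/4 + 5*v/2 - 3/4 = (v - 1)^2*(v - 1/2)*(v + 3/2)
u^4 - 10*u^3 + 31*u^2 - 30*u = u*(u - 5)*(u - 3)*(u - 2)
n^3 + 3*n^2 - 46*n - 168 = (n - 7)*(n + 4)*(n + 6)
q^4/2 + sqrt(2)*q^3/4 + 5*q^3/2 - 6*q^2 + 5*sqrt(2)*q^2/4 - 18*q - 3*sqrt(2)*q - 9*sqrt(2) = (q/2 + 1)*(q - 3)*(q + 6)*(q + sqrt(2)/2)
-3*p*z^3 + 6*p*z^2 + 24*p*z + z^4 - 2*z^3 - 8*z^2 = z*(-3*p + z)*(z - 4)*(z + 2)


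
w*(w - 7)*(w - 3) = w^3 - 10*w^2 + 21*w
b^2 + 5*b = b*(b + 5)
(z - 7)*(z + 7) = z^2 - 49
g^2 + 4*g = g*(g + 4)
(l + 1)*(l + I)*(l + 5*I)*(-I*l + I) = -I*l^4 + 6*l^3 + 6*I*l^2 - 6*l - 5*I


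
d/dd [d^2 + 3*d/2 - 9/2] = 2*d + 3/2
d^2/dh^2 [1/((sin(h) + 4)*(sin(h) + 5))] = (-4*sin(h)^4 - 27*sin(h)^3 + 5*sin(h)^2 + 234*sin(h) + 122)/((sin(h) + 4)^3*(sin(h) + 5)^3)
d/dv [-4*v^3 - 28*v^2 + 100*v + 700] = -12*v^2 - 56*v + 100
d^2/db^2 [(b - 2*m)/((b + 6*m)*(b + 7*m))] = 2*(b^3 - 6*b^2*m - 204*b*m^2 - 800*m^3)/(b^6 + 39*b^5*m + 633*b^4*m^2 + 5473*b^3*m^3 + 26586*b^2*m^4 + 68796*b*m^5 + 74088*m^6)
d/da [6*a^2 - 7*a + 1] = 12*a - 7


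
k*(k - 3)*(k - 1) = k^3 - 4*k^2 + 3*k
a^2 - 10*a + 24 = (a - 6)*(a - 4)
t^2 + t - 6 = (t - 2)*(t + 3)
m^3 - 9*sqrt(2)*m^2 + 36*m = m*(m - 6*sqrt(2))*(m - 3*sqrt(2))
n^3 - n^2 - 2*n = n*(n - 2)*(n + 1)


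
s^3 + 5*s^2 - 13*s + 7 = (s - 1)^2*(s + 7)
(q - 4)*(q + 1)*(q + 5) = q^3 + 2*q^2 - 19*q - 20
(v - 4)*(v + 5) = v^2 + v - 20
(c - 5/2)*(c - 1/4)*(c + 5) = c^3 + 9*c^2/4 - 105*c/8 + 25/8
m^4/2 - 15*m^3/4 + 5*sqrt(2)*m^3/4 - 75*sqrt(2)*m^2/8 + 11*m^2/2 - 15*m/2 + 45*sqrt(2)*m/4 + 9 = (m/2 + sqrt(2))*(m - 6)*(m - 3/2)*(m + sqrt(2)/2)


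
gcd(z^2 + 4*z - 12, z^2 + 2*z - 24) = z + 6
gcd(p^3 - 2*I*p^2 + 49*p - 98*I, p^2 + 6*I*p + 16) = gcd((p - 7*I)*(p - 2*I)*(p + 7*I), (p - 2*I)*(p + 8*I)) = p - 2*I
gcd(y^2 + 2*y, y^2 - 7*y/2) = y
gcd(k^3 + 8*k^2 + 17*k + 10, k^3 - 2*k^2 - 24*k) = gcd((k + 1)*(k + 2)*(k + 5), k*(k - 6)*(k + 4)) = 1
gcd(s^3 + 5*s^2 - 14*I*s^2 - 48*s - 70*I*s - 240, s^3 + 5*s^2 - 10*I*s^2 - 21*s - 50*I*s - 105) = s + 5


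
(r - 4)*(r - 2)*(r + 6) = r^3 - 28*r + 48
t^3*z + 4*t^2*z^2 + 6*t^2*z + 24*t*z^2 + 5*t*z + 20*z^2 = (t + 5)*(t + 4*z)*(t*z + z)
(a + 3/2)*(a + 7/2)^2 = a^3 + 17*a^2/2 + 91*a/4 + 147/8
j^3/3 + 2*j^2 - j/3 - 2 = (j/3 + 1/3)*(j - 1)*(j + 6)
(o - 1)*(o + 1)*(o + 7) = o^3 + 7*o^2 - o - 7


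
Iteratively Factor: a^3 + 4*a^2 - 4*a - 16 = (a - 2)*(a^2 + 6*a + 8) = (a - 2)*(a + 2)*(a + 4)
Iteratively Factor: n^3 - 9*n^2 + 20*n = (n - 5)*(n^2 - 4*n) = (n - 5)*(n - 4)*(n)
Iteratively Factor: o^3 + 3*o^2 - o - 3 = (o + 1)*(o^2 + 2*o - 3) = (o - 1)*(o + 1)*(o + 3)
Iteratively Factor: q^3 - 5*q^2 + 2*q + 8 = (q - 2)*(q^2 - 3*q - 4) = (q - 2)*(q + 1)*(q - 4)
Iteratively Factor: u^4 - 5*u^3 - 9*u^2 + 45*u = (u - 3)*(u^3 - 2*u^2 - 15*u) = u*(u - 3)*(u^2 - 2*u - 15) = u*(u - 3)*(u + 3)*(u - 5)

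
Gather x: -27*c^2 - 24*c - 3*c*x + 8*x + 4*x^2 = -27*c^2 - 24*c + 4*x^2 + x*(8 - 3*c)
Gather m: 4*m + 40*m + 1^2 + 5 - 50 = 44*m - 44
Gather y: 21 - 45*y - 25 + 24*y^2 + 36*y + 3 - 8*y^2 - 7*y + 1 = 16*y^2 - 16*y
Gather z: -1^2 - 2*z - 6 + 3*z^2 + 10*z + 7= 3*z^2 + 8*z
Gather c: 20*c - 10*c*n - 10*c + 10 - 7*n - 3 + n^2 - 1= c*(10 - 10*n) + n^2 - 7*n + 6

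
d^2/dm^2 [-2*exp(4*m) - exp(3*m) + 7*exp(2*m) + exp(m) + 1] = (-32*exp(3*m) - 9*exp(2*m) + 28*exp(m) + 1)*exp(m)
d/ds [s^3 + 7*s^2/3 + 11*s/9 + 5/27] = 3*s^2 + 14*s/3 + 11/9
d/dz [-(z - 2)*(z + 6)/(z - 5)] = (-z^2 + 10*z + 8)/(z^2 - 10*z + 25)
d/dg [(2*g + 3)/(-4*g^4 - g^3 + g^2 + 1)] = (-8*g^4 - 2*g^3 + 2*g^2 + g*(2*g + 3)*(16*g^2 + 3*g - 2) + 2)/(4*g^4 + g^3 - g^2 - 1)^2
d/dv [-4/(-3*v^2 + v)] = 4*(1 - 6*v)/(v^2*(3*v - 1)^2)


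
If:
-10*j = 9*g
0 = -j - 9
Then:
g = 10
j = -9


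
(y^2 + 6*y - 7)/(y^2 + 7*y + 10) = (y^2 + 6*y - 7)/(y^2 + 7*y + 10)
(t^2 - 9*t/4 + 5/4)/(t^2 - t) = (t - 5/4)/t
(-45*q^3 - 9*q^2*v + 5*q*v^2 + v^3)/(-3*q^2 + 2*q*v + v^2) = (15*q^2 - 2*q*v - v^2)/(q - v)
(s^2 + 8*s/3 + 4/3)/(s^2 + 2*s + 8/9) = 3*(s + 2)/(3*s + 4)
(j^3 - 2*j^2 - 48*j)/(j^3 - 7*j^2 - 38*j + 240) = j/(j - 5)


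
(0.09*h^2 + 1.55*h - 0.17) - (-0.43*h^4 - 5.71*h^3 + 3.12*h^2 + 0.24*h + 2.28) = 0.43*h^4 + 5.71*h^3 - 3.03*h^2 + 1.31*h - 2.45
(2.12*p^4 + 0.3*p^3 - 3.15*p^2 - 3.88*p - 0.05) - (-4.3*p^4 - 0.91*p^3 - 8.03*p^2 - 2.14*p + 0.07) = 6.42*p^4 + 1.21*p^3 + 4.88*p^2 - 1.74*p - 0.12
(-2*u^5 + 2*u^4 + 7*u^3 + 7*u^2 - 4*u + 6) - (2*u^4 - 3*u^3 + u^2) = -2*u^5 + 10*u^3 + 6*u^2 - 4*u + 6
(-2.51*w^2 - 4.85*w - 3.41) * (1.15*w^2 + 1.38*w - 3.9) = -2.8865*w^4 - 9.0413*w^3 - 0.825499999999999*w^2 + 14.2092*w + 13.299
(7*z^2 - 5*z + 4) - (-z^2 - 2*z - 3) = 8*z^2 - 3*z + 7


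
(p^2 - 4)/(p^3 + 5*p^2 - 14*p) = (p + 2)/(p*(p + 7))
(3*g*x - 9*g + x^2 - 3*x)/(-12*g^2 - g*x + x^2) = (x - 3)/(-4*g + x)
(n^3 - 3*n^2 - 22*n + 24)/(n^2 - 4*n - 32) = (n^2 - 7*n + 6)/(n - 8)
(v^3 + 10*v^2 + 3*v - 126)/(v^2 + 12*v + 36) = (v^2 + 4*v - 21)/(v + 6)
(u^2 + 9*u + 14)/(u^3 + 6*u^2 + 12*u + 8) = (u + 7)/(u^2 + 4*u + 4)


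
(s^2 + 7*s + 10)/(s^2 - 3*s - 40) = (s + 2)/(s - 8)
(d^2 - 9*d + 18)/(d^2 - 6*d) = (d - 3)/d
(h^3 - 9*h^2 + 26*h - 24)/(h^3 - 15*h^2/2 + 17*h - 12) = 2*(h - 3)/(2*h - 3)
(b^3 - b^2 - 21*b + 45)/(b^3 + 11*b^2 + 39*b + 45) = (b^2 - 6*b + 9)/(b^2 + 6*b + 9)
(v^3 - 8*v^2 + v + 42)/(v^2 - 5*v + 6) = (v^2 - 5*v - 14)/(v - 2)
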